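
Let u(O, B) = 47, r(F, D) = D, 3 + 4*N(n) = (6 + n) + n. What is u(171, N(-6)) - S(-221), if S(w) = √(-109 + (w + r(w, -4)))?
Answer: 47 - I*√334 ≈ 47.0 - 18.276*I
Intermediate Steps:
N(n) = ¾ + n/2 (N(n) = -¾ + ((6 + n) + n)/4 = -¾ + (6 + 2*n)/4 = -¾ + (3/2 + n/2) = ¾ + n/2)
S(w) = √(-113 + w) (S(w) = √(-109 + (w - 4)) = √(-109 + (-4 + w)) = √(-113 + w))
u(171, N(-6)) - S(-221) = 47 - √(-113 - 221) = 47 - √(-334) = 47 - I*√334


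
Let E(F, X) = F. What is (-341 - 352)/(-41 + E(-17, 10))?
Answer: 693/58 ≈ 11.948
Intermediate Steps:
(-341 - 352)/(-41 + E(-17, 10)) = (-341 - 352)/(-41 - 17) = -693/(-58) = -693*(-1/58) = 693/58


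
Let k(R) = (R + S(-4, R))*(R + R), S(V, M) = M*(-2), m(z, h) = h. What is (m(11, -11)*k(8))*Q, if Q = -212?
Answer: -298496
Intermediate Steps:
S(V, M) = -2*M
k(R) = -2*R² (k(R) = (R - 2*R)*(R + R) = (-R)*(2*R) = -2*R²)
(m(11, -11)*k(8))*Q = -(-22)*8²*(-212) = -(-22)*64*(-212) = -11*(-128)*(-212) = 1408*(-212) = -298496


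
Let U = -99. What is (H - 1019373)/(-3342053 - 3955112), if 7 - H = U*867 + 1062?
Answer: 186919/1459433 ≈ 0.12808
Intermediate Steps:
H = 84778 (H = 7 - (-99*867 + 1062) = 7 - (-85833 + 1062) = 7 - 1*(-84771) = 7 + 84771 = 84778)
(H - 1019373)/(-3342053 - 3955112) = (84778 - 1019373)/(-3342053 - 3955112) = -934595/(-7297165) = -934595*(-1/7297165) = 186919/1459433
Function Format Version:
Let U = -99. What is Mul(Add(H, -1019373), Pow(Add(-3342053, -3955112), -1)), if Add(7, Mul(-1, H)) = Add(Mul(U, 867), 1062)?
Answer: Rational(186919, 1459433) ≈ 0.12808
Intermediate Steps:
H = 84778 (H = Add(7, Mul(-1, Add(Mul(-99, 867), 1062))) = Add(7, Mul(-1, Add(-85833, 1062))) = Add(7, Mul(-1, -84771)) = Add(7, 84771) = 84778)
Mul(Add(H, -1019373), Pow(Add(-3342053, -3955112), -1)) = Mul(Add(84778, -1019373), Pow(Add(-3342053, -3955112), -1)) = Mul(-934595, Pow(-7297165, -1)) = Mul(-934595, Rational(-1, 7297165)) = Rational(186919, 1459433)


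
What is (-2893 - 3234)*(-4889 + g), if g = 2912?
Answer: 12113079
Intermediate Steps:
(-2893 - 3234)*(-4889 + g) = (-2893 - 3234)*(-4889 + 2912) = -6127*(-1977) = 12113079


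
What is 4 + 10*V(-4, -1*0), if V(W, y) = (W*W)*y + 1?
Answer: 14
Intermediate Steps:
V(W, y) = 1 + y*W² (V(W, y) = W²*y + 1 = y*W² + 1 = 1 + y*W²)
4 + 10*V(-4, -1*0) = 4 + 10*(1 - 1*0*(-4)²) = 4 + 10*(1 + 0*16) = 4 + 10*(1 + 0) = 4 + 10*1 = 4 + 10 = 14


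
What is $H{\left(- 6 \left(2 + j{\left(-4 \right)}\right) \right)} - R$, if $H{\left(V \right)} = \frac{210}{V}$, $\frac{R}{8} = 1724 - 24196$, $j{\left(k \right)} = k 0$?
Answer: $\frac{359517}{2} \approx 1.7976 \cdot 10^{5}$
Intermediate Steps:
$j{\left(k \right)} = 0$
$R = -179776$ ($R = 8 \left(1724 - 24196\right) = 8 \left(-22472\right) = -179776$)
$H{\left(- 6 \left(2 + j{\left(-4 \right)}\right) \right)} - R = \frac{210}{\left(-6\right) \left(2 + 0\right)} - -179776 = \frac{210}{\left(-6\right) 2} + 179776 = \frac{210}{-12} + 179776 = 210 \left(- \frac{1}{12}\right) + 179776 = - \frac{35}{2} + 179776 = \frac{359517}{2}$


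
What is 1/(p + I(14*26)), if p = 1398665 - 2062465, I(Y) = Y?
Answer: -1/663436 ≈ -1.5073e-6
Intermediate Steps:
p = -663800
1/(p + I(14*26)) = 1/(-663800 + 14*26) = 1/(-663800 + 364) = 1/(-663436) = -1/663436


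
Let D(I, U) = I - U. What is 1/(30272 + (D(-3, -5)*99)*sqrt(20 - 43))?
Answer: 688/20847629 - 9*I*sqrt(23)/41695258 ≈ 3.3001e-5 - 1.0352e-6*I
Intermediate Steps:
1/(30272 + (D(-3, -5)*99)*sqrt(20 - 43)) = 1/(30272 + ((-3 - 1*(-5))*99)*sqrt(20 - 43)) = 1/(30272 + ((-3 + 5)*99)*sqrt(-23)) = 1/(30272 + (2*99)*(I*sqrt(23))) = 1/(30272 + 198*(I*sqrt(23))) = 1/(30272 + 198*I*sqrt(23))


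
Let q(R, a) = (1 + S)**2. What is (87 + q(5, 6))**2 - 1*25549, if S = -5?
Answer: -14940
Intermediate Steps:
q(R, a) = 16 (q(R, a) = (1 - 5)**2 = (-4)**2 = 16)
(87 + q(5, 6))**2 - 1*25549 = (87 + 16)**2 - 1*25549 = 103**2 - 25549 = 10609 - 25549 = -14940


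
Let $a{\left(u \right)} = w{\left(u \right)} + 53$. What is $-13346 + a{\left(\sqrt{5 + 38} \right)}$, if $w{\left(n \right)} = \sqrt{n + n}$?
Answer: $-13293 + \sqrt{2} \sqrt[4]{43} \approx -13289.0$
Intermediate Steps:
$w{\left(n \right)} = \sqrt{2} \sqrt{n}$ ($w{\left(n \right)} = \sqrt{2 n} = \sqrt{2} \sqrt{n}$)
$a{\left(u \right)} = 53 + \sqrt{2} \sqrt{u}$ ($a{\left(u \right)} = \sqrt{2} \sqrt{u} + 53 = 53 + \sqrt{2} \sqrt{u}$)
$-13346 + a{\left(\sqrt{5 + 38} \right)} = -13346 + \left(53 + \sqrt{2} \sqrt{\sqrt{5 + 38}}\right) = -13346 + \left(53 + \sqrt{2} \sqrt{\sqrt{43}}\right) = -13346 + \left(53 + \sqrt{2} \sqrt[4]{43}\right) = -13293 + \sqrt{2} \sqrt[4]{43}$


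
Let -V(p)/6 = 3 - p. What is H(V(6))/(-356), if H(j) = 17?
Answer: -17/356 ≈ -0.047753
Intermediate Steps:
V(p) = -18 + 6*p (V(p) = -6*(3 - p) = -18 + 6*p)
H(V(6))/(-356) = 17/(-356) = 17*(-1/356) = -17/356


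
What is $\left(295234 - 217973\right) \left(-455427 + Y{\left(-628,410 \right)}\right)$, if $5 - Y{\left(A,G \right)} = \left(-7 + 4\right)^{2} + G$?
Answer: $-35218731501$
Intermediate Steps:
$Y{\left(A,G \right)} = -4 - G$ ($Y{\left(A,G \right)} = 5 - \left(\left(-7 + 4\right)^{2} + G\right) = 5 - \left(\left(-3\right)^{2} + G\right) = 5 - \left(9 + G\right) = -4 - G$)
$\left(295234 - 217973\right) \left(-455427 + Y{\left(-628,410 \right)}\right) = \left(295234 - 217973\right) \left(-455427 - 414\right) = 77261 \left(-455427 - 414\right) = 77261 \left(-455841\right) = -35218731501$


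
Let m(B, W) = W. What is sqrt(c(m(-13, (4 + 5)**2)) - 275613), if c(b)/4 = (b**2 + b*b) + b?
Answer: I*sqrt(222801) ≈ 472.02*I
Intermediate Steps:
c(b) = 4*b + 8*b**2 (c(b) = 4*((b**2 + b*b) + b) = 4*((b**2 + b**2) + b) = 4*(2*b**2 + b) = 4*(b + 2*b**2) = 4*b + 8*b**2)
sqrt(c(m(-13, (4 + 5)**2)) - 275613) = sqrt(4*(4 + 5)**2*(1 + 2*(4 + 5)**2) - 275613) = sqrt(4*9**2*(1 + 2*9**2) - 275613) = sqrt(4*81*(1 + 2*81) - 275613) = sqrt(4*81*(1 + 162) - 275613) = sqrt(4*81*163 - 275613) = sqrt(52812 - 275613) = sqrt(-222801) = I*sqrt(222801)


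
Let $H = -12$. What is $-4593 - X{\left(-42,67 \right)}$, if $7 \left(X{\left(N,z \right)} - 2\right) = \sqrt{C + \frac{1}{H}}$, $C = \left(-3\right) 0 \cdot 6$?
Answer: $-4595 - \frac{i \sqrt{3}}{42} \approx -4595.0 - 0.041239 i$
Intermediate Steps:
$C = 0$ ($C = 0 \cdot 6 = 0$)
$X{\left(N,z \right)} = 2 + \frac{i \sqrt{3}}{42}$ ($X{\left(N,z \right)} = 2 + \frac{\sqrt{0 + \frac{1}{-12}}}{7} = 2 + \frac{\sqrt{0 - \frac{1}{12}}}{7} = 2 + \frac{\sqrt{- \frac{1}{12}}}{7} = 2 + \frac{\frac{1}{6} i \sqrt{3}}{7} = 2 + \frac{i \sqrt{3}}{42}$)
$-4593 - X{\left(-42,67 \right)} = -4593 - \left(2 + \frac{i \sqrt{3}}{42}\right) = -4595 - \frac{i \sqrt{3}}{42}$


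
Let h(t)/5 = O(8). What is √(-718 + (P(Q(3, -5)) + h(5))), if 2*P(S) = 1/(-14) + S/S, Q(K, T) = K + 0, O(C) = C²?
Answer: I*√77917/14 ≈ 19.938*I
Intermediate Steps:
h(t) = 320 (h(t) = 5*8² = 5*64 = 320)
Q(K, T) = K
P(S) = 13/28 (P(S) = (1/(-14) + S/S)/2 = (1*(-1/14) + 1)/2 = (-1/14 + 1)/2 = (½)*(13/14) = 13/28)
√(-718 + (P(Q(3, -5)) + h(5))) = √(-718 + (13/28 + 320)) = √(-718 + 8973/28) = √(-11131/28) = I*√77917/14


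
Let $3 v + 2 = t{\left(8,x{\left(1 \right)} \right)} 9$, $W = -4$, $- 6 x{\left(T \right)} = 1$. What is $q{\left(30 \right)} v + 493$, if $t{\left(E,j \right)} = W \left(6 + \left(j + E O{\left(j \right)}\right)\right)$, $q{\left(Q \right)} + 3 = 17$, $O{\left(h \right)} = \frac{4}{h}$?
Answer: $\frac{95279}{3} \approx 31760.0$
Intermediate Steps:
$x{\left(T \right)} = - \frac{1}{6}$ ($x{\left(T \right)} = \left(- \frac{1}{6}\right) 1 = - \frac{1}{6}$)
$q{\left(Q \right)} = 14$ ($q{\left(Q \right)} = -3 + 17 = 14$)
$t{\left(E,j \right)} = -24 - 4 j - \frac{16 E}{j}$ ($t{\left(E,j \right)} = - 4 \left(6 + \left(j + E \frac{4}{j}\right)\right) = - 4 \left(6 + \left(j + \frac{4 E}{j}\right)\right) = - 4 \left(6 + j + \frac{4 E}{j}\right) = -24 - 4 j - \frac{16 E}{j}$)
$v = \frac{6700}{3}$ ($v = - \frac{2}{3} + \frac{\left(-24 - - \frac{2}{3} - \frac{128}{- \frac{1}{6}}\right) 9}{3} = - \frac{2}{3} + \frac{\left(-24 + \frac{2}{3} - 128 \left(-6\right)\right) 9}{3} = - \frac{2}{3} + \frac{\left(-24 + \frac{2}{3} + 768\right) 9}{3} = - \frac{2}{3} + \frac{\frac{2234}{3} \cdot 9}{3} = - \frac{2}{3} + \frac{1}{3} \cdot 6702 = - \frac{2}{3} + 2234 = \frac{6700}{3} \approx 2233.3$)
$q{\left(30 \right)} v + 493 = 14 \cdot \frac{6700}{3} + 493 = \frac{93800}{3} + 493 = \frac{95279}{3}$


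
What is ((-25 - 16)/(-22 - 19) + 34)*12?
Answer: 420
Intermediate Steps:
((-25 - 16)/(-22 - 19) + 34)*12 = (-41/(-41) + 34)*12 = (-41*(-1/41) + 34)*12 = (1 + 34)*12 = 35*12 = 420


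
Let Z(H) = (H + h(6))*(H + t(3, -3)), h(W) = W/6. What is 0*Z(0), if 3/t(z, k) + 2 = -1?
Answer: 0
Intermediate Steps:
t(z, k) = -1 (t(z, k) = 3/(-2 - 1) = 3/(-3) = 3*(-⅓) = -1)
h(W) = W/6 (h(W) = W*(⅙) = W/6)
Z(H) = (1 + H)*(-1 + H) (Z(H) = (H + (⅙)*6)*(H - 1) = (H + 1)*(-1 + H) = (1 + H)*(-1 + H))
0*Z(0) = 0*(-1 + 0²) = 0*(-1 + 0) = 0*(-1) = 0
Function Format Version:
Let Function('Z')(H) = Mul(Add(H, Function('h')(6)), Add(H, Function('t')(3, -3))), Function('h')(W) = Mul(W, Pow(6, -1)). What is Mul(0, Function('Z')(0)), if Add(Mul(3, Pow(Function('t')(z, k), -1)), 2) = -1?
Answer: 0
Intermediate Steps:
Function('t')(z, k) = -1 (Function('t')(z, k) = Mul(3, Pow(Add(-2, -1), -1)) = Mul(3, Pow(-3, -1)) = Mul(3, Rational(-1, 3)) = -1)
Function('h')(W) = Mul(Rational(1, 6), W) (Function('h')(W) = Mul(W, Rational(1, 6)) = Mul(Rational(1, 6), W))
Function('Z')(H) = Mul(Add(1, H), Add(-1, H)) (Function('Z')(H) = Mul(Add(H, Mul(Rational(1, 6), 6)), Add(H, -1)) = Mul(Add(H, 1), Add(-1, H)) = Mul(Add(1, H), Add(-1, H)))
Mul(0, Function('Z')(0)) = Mul(0, Add(-1, Pow(0, 2))) = Mul(0, Add(-1, 0)) = Mul(0, -1) = 0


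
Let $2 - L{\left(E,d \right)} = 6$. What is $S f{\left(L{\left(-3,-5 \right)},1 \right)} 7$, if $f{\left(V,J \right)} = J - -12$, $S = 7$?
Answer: $637$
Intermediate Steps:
$L{\left(E,d \right)} = -4$ ($L{\left(E,d \right)} = 2 - 6 = -4$)
$f{\left(V,J \right)} = 12 + J$ ($f{\left(V,J \right)} = J + 12 = 12 + J$)
$S f{\left(L{\left(-3,-5 \right)},1 \right)} 7 = 7 \left(12 + 1\right) 7 = 7 \cdot 13 \cdot 7 = 91 \cdot 7 = 637$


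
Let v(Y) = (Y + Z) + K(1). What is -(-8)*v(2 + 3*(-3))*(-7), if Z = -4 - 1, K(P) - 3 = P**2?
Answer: 448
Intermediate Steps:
K(P) = 3 + P**2
Z = -5
v(Y) = -1 + Y (v(Y) = (Y - 5) + (3 + 1**2) = (-5 + Y) + (3 + 1) = (-5 + Y) + 4 = -1 + Y)
-(-8)*v(2 + 3*(-3))*(-7) = -(-8)*(-1 + (2 + 3*(-3)))*(-7) = -(-8)*(-1 + (2 - 9))*(-7) = -(-8)*(-1 - 7)*(-7) = -(-8)*(-8)*(-7) = -8*8*(-7) = -64*(-7) = 448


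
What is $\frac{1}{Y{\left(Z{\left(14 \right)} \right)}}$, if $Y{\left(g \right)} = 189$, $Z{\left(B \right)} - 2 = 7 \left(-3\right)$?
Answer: $\frac{1}{189} \approx 0.005291$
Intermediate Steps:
$Z{\left(B \right)} = -19$ ($Z{\left(B \right)} = 2 + 7 \left(-3\right) = 2 - 21 = -19$)
$\frac{1}{Y{\left(Z{\left(14 \right)} \right)}} = \frac{1}{189}$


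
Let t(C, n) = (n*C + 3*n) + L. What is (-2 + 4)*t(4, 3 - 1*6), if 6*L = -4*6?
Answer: -50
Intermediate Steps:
L = -4 (L = (-4*6)/6 = (⅙)*(-24) = -4)
t(C, n) = -4 + 3*n + C*n (t(C, n) = (n*C + 3*n) - 4 = (C*n + 3*n) - 4 = (3*n + C*n) - 4 = -4 + 3*n + C*n)
(-2 + 4)*t(4, 3 - 1*6) = (-2 + 4)*(-4 + 3*(3 - 1*6) + 4*(3 - 1*6)) = 2*(-4 + 3*(3 - 6) + 4*(3 - 6)) = 2*(-4 + 3*(-3) + 4*(-3)) = 2*(-4 - 9 - 12) = 2*(-25) = -50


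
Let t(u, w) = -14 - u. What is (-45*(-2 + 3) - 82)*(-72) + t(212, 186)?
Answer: 8918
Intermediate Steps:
(-45*(-2 + 3) - 82)*(-72) + t(212, 186) = (-45*(-2 + 3) - 82)*(-72) + (-14 - 1*212) = (-45 - 82)*(-72) + (-14 - 212) = (-9*5 - 82)*(-72) - 226 = (-45 - 82)*(-72) - 226 = -127*(-72) - 226 = 9144 - 226 = 8918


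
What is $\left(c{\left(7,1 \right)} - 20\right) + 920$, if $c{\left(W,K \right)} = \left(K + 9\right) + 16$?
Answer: $926$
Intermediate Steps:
$c{\left(W,K \right)} = 25 + K$ ($c{\left(W,K \right)} = \left(9 + K\right) + 16 = 25 + K$)
$\left(c{\left(7,1 \right)} - 20\right) + 920 = \left(\left(25 + 1\right) - 20\right) + 920 = \left(26 + \left(-1376 + 1356\right)\right) + 920 = \left(26 - 20\right) + 920 = 6 + 920 = 926$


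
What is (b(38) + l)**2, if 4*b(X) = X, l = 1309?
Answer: 6953769/4 ≈ 1.7384e+6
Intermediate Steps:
b(X) = X/4
(b(38) + l)**2 = ((1/4)*38 + 1309)**2 = (19/2 + 1309)**2 = (2637/2)**2 = 6953769/4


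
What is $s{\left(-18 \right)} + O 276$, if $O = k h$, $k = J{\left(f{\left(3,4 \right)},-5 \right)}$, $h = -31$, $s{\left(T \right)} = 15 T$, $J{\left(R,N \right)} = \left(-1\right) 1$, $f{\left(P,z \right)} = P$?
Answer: $8286$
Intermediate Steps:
$J{\left(R,N \right)} = -1$
$k = -1$
$O = 31$ ($O = \left(-1\right) \left(-31\right) = 31$)
$s{\left(-18 \right)} + O 276 = 15 \left(-18\right) + 31 \cdot 276 = -270 + 8556 = 8286$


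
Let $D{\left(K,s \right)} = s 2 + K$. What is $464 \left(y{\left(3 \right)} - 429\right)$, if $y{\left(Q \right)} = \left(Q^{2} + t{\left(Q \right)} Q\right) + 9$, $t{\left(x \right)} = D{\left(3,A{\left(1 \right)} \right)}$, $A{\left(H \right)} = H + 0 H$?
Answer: $-183744$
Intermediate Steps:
$A{\left(H \right)} = H$ ($A{\left(H \right)} = H + 0 = H$)
$D{\left(K,s \right)} = K + 2 s$ ($D{\left(K,s \right)} = 2 s + K = K + 2 s$)
$t{\left(x \right)} = 5$ ($t{\left(x \right)} = 3 + 2 \cdot 1 = 3 + 2 = 5$)
$y{\left(Q \right)} = 9 + Q^{2} + 5 Q$ ($y{\left(Q \right)} = \left(Q^{2} + 5 Q\right) + 9 = 9 + Q^{2} + 5 Q$)
$464 \left(y{\left(3 \right)} - 429\right) = 464 \left(\left(9 + 3^{2} + 5 \cdot 3\right) - 429\right) = 464 \left(\left(9 + 9 + 15\right) - 429\right) = 464 \left(33 - 429\right) = 464 \left(-396\right) = -183744$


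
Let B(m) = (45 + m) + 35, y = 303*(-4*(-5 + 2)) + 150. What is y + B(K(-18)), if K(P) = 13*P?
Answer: 3632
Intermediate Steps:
y = 3786 (y = 303*(-4*(-3)) + 150 = 303*12 + 150 = 3636 + 150 = 3786)
B(m) = 80 + m
y + B(K(-18)) = 3786 + (80 + 13*(-18)) = 3786 + (80 - 234) = 3786 - 154 = 3632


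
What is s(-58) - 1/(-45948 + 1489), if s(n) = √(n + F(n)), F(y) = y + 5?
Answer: 1/44459 + I*√111 ≈ 2.2493e-5 + 10.536*I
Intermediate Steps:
F(y) = 5 + y
s(n) = √(5 + 2*n) (s(n) = √(n + (5 + n)) = √(5 + 2*n))
s(-58) - 1/(-45948 + 1489) = √(5 + 2*(-58)) - 1/(-45948 + 1489) = √(5 - 116) - 1/(-44459) = √(-111) - 1*(-1/44459) = I*√111 + 1/44459 = 1/44459 + I*√111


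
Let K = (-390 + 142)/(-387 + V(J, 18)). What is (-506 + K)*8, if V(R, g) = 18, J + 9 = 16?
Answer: -1491728/369 ≈ -4042.6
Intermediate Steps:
J = 7 (J = -9 + 16 = 7)
K = 248/369 (K = (-390 + 142)/(-387 + 18) = -248/(-369) = -248*(-1/369) = 248/369 ≈ 0.67209)
(-506 + K)*8 = (-506 + 248/369)*8 = -186466/369*8 = -1491728/369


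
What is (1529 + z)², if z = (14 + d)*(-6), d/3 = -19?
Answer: 3193369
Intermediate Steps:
d = -57 (d = 3*(-19) = -57)
z = 258 (z = (14 - 57)*(-6) = -43*(-6) = 258)
(1529 + z)² = (1529 + 258)² = 1787² = 3193369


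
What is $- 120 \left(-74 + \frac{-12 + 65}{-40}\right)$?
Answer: $9039$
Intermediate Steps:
$- 120 \left(-74 + \frac{-12 + 65}{-40}\right) = - 120 \left(-74 + 53 \left(- \frac{1}{40}\right)\right) = - 120 \left(-74 - \frac{53}{40}\right) = \left(-120\right) \left(- \frac{3013}{40}\right) = 9039$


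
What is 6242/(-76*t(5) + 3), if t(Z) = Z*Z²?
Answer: -6242/9497 ≈ -0.65726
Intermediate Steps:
t(Z) = Z³
6242/(-76*t(5) + 3) = 6242/(-76*5³ + 3) = 6242/(-76*125 + 3) = 6242/(-9500 + 3) = 6242/(-9497) = 6242*(-1/9497) = -6242/9497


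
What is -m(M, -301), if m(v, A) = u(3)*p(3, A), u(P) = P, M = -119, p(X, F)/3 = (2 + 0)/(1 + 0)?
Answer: -18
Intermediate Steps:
p(X, F) = 6 (p(X, F) = 3*((2 + 0)/(1 + 0)) = 3*(2/1) = 3*(2*1) = 3*2 = 6)
m(v, A) = 18 (m(v, A) = 3*6 = 18)
-m(M, -301) = -1*18 = -18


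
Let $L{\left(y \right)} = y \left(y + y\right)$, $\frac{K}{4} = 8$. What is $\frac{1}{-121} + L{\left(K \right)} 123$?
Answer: $\frac{30480383}{121} \approx 2.519 \cdot 10^{5}$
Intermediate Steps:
$K = 32$ ($K = 4 \cdot 8 = 32$)
$L{\left(y \right)} = 2 y^{2}$ ($L{\left(y \right)} = y 2 y = 2 y^{2}$)
$\frac{1}{-121} + L{\left(K \right)} 123 = \frac{1}{-121} + 2 \cdot 32^{2} \cdot 123 = - \frac{1}{121} + 2 \cdot 1024 \cdot 123 = - \frac{1}{121} + 2048 \cdot 123 = - \frac{1}{121} + 251904 = \frac{30480383}{121}$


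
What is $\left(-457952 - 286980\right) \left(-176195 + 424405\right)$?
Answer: $-184899571720$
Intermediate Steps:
$\left(-457952 - 286980\right) \left(-176195 + 424405\right) = \left(-744932\right) 248210 = -184899571720$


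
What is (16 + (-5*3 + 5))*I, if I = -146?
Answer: -876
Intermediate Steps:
(16 + (-5*3 + 5))*I = (16 + (-5*3 + 5))*(-146) = (16 + (-15 + 5))*(-146) = (16 - 10)*(-146) = 6*(-146) = -876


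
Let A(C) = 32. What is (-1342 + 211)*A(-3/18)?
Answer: -36192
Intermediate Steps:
(-1342 + 211)*A(-3/18) = (-1342 + 211)*32 = -1131*32 = -36192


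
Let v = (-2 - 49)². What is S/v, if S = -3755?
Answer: -3755/2601 ≈ -1.4437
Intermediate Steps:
v = 2601 (v = (-51)² = 2601)
S/v = -3755/2601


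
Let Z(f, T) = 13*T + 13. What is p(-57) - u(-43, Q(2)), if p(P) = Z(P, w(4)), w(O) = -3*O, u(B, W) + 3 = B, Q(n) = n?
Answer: -97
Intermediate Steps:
u(B, W) = -3 + B
Z(f, T) = 13 + 13*T
p(P) = -143 (p(P) = 13 + 13*(-3*4) = 13 + 13*(-12) = 13 - 156 = -143)
p(-57) - u(-43, Q(2)) = -143 - (-3 - 43) = -143 - 1*(-46) = -143 + 46 = -97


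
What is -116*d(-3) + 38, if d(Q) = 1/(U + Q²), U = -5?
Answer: 9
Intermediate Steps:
d(Q) = 1/(-5 + Q²)
-116*d(-3) + 38 = -116/(-5 + (-3)²) + 38 = -116/(-5 + 9) + 38 = -116/4 + 38 = -116*¼ + 38 = -29 + 38 = 9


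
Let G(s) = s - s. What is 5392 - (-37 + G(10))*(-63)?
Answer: 3061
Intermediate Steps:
G(s) = 0
5392 - (-37 + G(10))*(-63) = 5392 - (-37 + 0)*(-63) = 5392 - (-37)*(-63) = 5392 - 1*2331 = 5392 - 2331 = 3061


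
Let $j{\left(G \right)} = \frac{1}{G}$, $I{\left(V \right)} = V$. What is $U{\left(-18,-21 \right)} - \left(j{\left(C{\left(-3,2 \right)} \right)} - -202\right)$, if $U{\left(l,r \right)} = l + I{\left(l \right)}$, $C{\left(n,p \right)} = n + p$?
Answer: $-237$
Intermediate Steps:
$U{\left(l,r \right)} = 2 l$ ($U{\left(l,r \right)} = l + l = 2 l$)
$U{\left(-18,-21 \right)} - \left(j{\left(C{\left(-3,2 \right)} \right)} - -202\right) = 2 \left(-18\right) - \left(\frac{1}{-3 + 2} - -202\right) = -36 - \left(\frac{1}{-1} + 202\right) = -36 - \left(-1 + 202\right) = -36 - 201 = -237$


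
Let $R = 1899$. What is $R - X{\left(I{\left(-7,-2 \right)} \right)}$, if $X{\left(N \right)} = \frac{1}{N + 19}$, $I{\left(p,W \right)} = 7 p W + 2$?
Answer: $\frac{225980}{119} \approx 1899.0$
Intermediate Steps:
$I{\left(p,W \right)} = 2 + 7 W p$ ($I{\left(p,W \right)} = 7 W p + 2 = 2 + 7 W p$)
$X{\left(N \right)} = \frac{1}{19 + N}$
$R - X{\left(I{\left(-7,-2 \right)} \right)} = 1899 - \frac{1}{19 + \left(2 + 7 \left(-2\right) \left(-7\right)\right)} = 1899 - \frac{1}{19 + \left(2 + 98\right)} = 1899 - \frac{1}{19 + 100} = 1899 - \frac{1}{119} = \frac{225980}{119}$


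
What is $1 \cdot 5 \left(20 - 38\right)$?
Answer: $-90$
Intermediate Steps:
$1 \cdot 5 \left(20 - 38\right) = 5 \left(-18\right) = -90$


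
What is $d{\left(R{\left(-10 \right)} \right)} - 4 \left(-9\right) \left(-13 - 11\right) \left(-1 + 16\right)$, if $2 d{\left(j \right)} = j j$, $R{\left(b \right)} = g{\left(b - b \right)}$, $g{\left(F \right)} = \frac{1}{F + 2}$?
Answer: $- \frac{103679}{8} \approx -12960.0$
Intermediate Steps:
$g{\left(F \right)} = \frac{1}{2 + F}$
$R{\left(b \right)} = \frac{1}{2}$ ($R{\left(b \right)} = \frac{1}{2 + \left(b - b\right)} = \frac{1}{2 + 0} = \frac{1}{2}$)
$d{\left(j \right)} = \frac{j^{2}}{2}$ ($d{\left(j \right)} = \frac{j j}{2} = \frac{j^{2}}{2}$)
$d{\left(R{\left(-10 \right)} \right)} - 4 \left(-9\right) \left(-13 - 11\right) \left(-1 + 16\right) = \frac{1}{2 \cdot 4} - 4 \left(-9\right) \left(-13 - 11\right) \left(-1 + 16\right) = \frac{1}{2} \cdot \frac{1}{4} - - 36 \left(\left(-24\right) 15\right) = \frac{1}{8} - \left(-36\right) \left(-360\right) = \frac{1}{8} - 12960 = - \frac{103679}{8}$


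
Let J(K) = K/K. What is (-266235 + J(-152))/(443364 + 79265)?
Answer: -266234/522629 ≈ -0.50941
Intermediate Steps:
J(K) = 1
(-266235 + J(-152))/(443364 + 79265) = (-266235 + 1)/(443364 + 79265) = -266234/522629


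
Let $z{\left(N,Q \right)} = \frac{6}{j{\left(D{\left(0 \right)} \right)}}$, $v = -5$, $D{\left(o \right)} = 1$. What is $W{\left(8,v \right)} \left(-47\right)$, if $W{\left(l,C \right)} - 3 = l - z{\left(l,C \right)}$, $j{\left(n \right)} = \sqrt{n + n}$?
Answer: $-517 + 141 \sqrt{2} \approx -317.6$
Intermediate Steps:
$j{\left(n \right)} = \sqrt{2} \sqrt{n}$ ($j{\left(n \right)} = \sqrt{2 n} = \sqrt{2} \sqrt{n}$)
$z{\left(N,Q \right)} = 3 \sqrt{2}$ ($z{\left(N,Q \right)} = \frac{6}{\sqrt{2} \sqrt{1}} = \frac{6}{\sqrt{2} \cdot 1} = \frac{6}{\sqrt{2}} = 6 \frac{\sqrt{2}}{2} = 3 \sqrt{2}$)
$W{\left(l,C \right)} = 3 + l - 3 \sqrt{2}$ ($W{\left(l,C \right)} = 3 + \left(l - 3 \sqrt{2}\right) = 3 + l - 3 \sqrt{2}$)
$W{\left(8,v \right)} \left(-47\right) = \left(3 + 8 - 3 \sqrt{2}\right) \left(-47\right) = \left(11 - 3 \sqrt{2}\right) \left(-47\right) = -517 + 141 \sqrt{2}$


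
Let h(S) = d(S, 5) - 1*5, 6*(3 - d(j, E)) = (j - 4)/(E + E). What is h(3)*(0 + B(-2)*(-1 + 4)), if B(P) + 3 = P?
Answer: 119/4 ≈ 29.750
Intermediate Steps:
B(P) = -3 + P
d(j, E) = 3 - (-4 + j)/(12*E) (d(j, E) = 3 - (j - 4)/(6*(E + E)) = 3 - (-4 + j)/(6*(2*E)) = 3 - (-4 + j)*1/(2*E)/6 = 3 - (-4 + j)/(12*E))
h(S) = -29/15 - S/60 (h(S) = (1/12)*(4 - S + 36*5)/5 - 1*5 = (1/12)*(⅕)*(4 - S + 180) - 5 = (1/12)*(⅕)*(184 - S) - 5 = (46/15 - S/60) - 5 = -29/15 - S/60)
h(3)*(0 + B(-2)*(-1 + 4)) = (-29/15 - 1/60*3)*(0 + (-3 - 2)*(-1 + 4)) = (-29/15 - 1/20)*(0 - 5*3) = -119*(0 - 15)/60 = -119/60*(-15) = 119/4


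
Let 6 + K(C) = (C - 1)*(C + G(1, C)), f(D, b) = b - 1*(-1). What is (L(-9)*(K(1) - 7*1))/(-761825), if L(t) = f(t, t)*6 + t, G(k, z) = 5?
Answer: -741/761825 ≈ -0.00097266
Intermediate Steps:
f(D, b) = 1 + b (f(D, b) = b + 1 = 1 + b)
K(C) = -6 + (-1 + C)*(5 + C) (K(C) = -6 + (C - 1)*(C + 5) = -6 + (-1 + C)*(5 + C))
L(t) = 6 + 7*t (L(t) = (1 + t)*6 + t = (6 + 6*t) + t = 6 + 7*t)
(L(-9)*(K(1) - 7*1))/(-761825) = ((6 + 7*(-9))*((-11 + 1² + 4*1) - 7*1))/(-761825) = ((6 - 63)*((-11 + 1 + 4) - 7))*(-1/761825) = -57*(-6 - 7)*(-1/761825) = -57*(-13)*(-1/761825) = 741*(-1/761825) = -741/761825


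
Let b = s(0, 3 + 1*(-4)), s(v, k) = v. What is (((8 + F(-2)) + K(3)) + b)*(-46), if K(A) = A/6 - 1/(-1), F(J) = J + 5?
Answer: -575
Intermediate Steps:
F(J) = 5 + J
b = 0
K(A) = 1 + A/6 (K(A) = A*(⅙) - 1*(-1) = A/6 + 1 = 1 + A/6)
(((8 + F(-2)) + K(3)) + b)*(-46) = (((8 + (5 - 2)) + (1 + (⅙)*3)) + 0)*(-46) = (((8 + 3) + (1 + ½)) + 0)*(-46) = ((11 + 3/2) + 0)*(-46) = (25/2 + 0)*(-46) = (25/2)*(-46) = -575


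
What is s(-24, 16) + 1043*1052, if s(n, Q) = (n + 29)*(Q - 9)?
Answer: 1097271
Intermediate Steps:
s(n, Q) = (-9 + Q)*(29 + n) (s(n, Q) = (29 + n)*(-9 + Q) = (-9 + Q)*(29 + n))
s(-24, 16) + 1043*1052 = (-261 - 9*(-24) + 29*16 + 16*(-24)) + 1043*1052 = (-261 + 216 + 464 - 384) + 1097236 = 35 + 1097236 = 1097271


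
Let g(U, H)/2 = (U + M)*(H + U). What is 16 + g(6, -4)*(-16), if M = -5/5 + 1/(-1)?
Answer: -240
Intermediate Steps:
M = -2 (M = -5*⅕ + 1*(-1) = -1 - 1 = -2)
g(U, H) = 2*(-2 + U)*(H + U) (g(U, H) = 2*((U - 2)*(H + U)) = 2*((-2 + U)*(H + U)) = 2*(-2 + U)*(H + U))
16 + g(6, -4)*(-16) = 16 + (-4*(-4) - 4*6 + 2*6² + 2*(-4)*6)*(-16) = 16 + (16 - 24 + 2*36 - 48)*(-16) = 16 + (16 - 24 + 72 - 48)*(-16) = 16 + 16*(-16) = 16 - 256 = -240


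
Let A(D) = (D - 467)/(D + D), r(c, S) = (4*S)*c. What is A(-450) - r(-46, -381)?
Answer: -63092683/900 ≈ -70103.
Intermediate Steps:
r(c, S) = 4*S*c
A(D) = (-467 + D)/(2*D) (A(D) = (-467 + D)/((2*D)) = (-467 + D)*(1/(2*D)) = (-467 + D)/(2*D))
A(-450) - r(-46, -381) = (½)*(-467 - 450)/(-450) - 4*(-381)*(-46) = (½)*(-1/450)*(-917) - 1*70104 = 917/900 - 70104 = -63092683/900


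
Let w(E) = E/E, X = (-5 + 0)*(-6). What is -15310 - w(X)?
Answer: -15311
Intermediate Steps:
X = 30 (X = -5*(-6) = 30)
w(E) = 1
-15310 - w(X) = -15310 - 1*1 = -15310 - 1 = -15311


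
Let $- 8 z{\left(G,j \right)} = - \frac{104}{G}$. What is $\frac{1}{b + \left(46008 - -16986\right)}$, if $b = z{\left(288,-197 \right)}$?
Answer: $\frac{288}{18142285} \approx 1.5875 \cdot 10^{-5}$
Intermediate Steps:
$z{\left(G,j \right)} = \frac{13}{G}$ ($z{\left(G,j \right)} = - \frac{\left(-104\right) \frac{1}{G}}{8} = \frac{13}{G}$)
$b = \frac{13}{288} \approx 0.045139$
$\frac{1}{b + \left(46008 - -16986\right)} = \frac{1}{\frac{13}{288} + \left(46008 - -16986\right)} = \frac{1}{\frac{13}{288} + \left(46008 + 16986\right)} = \frac{1}{\frac{13}{288} + 62994} = \frac{1}{\frac{18142285}{288}} = \frac{288}{18142285}$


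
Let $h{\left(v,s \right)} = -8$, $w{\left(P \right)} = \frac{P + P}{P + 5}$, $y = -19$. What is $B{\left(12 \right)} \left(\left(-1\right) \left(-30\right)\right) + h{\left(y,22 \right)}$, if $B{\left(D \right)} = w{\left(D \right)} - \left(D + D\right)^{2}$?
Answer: $- \frac{293176}{17} \approx -17246.0$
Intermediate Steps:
$w{\left(P \right)} = \frac{2 P}{5 + P}$
$B{\left(D \right)} = - 4 D^{2} + \frac{2 D}{5 + D}$ ($B{\left(D \right)} = \frac{2 D}{5 + D} - \left(D + D\right)^{2} = \frac{2 D}{5 + D} - \left(2 D\right)^{2} = \frac{2 D}{5 + D} - 4 D^{2} = - 4 D^{2} + \frac{2 D}{5 + D}$)
$B{\left(12 \right)} \left(\left(-1\right) \left(-30\right)\right) + h{\left(y,22 \right)} = 2 \cdot 12 \frac{1}{5 + 12} \left(1 - 24 \left(5 + 12\right)\right) \left(\left(-1\right) \left(-30\right)\right) - 8 = 2 \cdot 12 \cdot \frac{1}{17} \left(1 - 24 \cdot 17\right) 30 - 8 = 2 \cdot 12 \cdot \frac{1}{17} \left(1 - 408\right) 30 - 8 = 2 \cdot 12 \cdot \frac{1}{17} \left(-407\right) 30 - 8 = \left(- \frac{9768}{17}\right) 30 - 8 = - \frac{293040}{17} - 8 = - \frac{293176}{17}$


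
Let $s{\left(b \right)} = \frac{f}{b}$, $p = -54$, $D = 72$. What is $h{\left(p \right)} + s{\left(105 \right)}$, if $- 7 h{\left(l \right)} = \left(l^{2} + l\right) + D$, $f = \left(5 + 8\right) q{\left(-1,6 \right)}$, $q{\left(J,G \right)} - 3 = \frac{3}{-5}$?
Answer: $- \frac{73298}{175} \approx -418.85$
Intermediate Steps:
$q{\left(J,G \right)} = \frac{12}{5}$ ($q{\left(J,G \right)} = 3 + \frac{3}{-5} = 3 + 3 \left(- \frac{1}{5}\right) = 3 - \frac{3}{5} = \frac{12}{5}$)
$f = \frac{156}{5}$ ($f = \left(5 + 8\right) \frac{12}{5} = 13 \cdot \frac{12}{5} = \frac{156}{5} \approx 31.2$)
$s{\left(b \right)} = \frac{156}{5 b}$
$h{\left(l \right)} = - \frac{72}{7} - \frac{l}{7} - \frac{l^{2}}{7}$ ($h{\left(l \right)} = - \frac{\left(l^{2} + l\right) + 72}{7} = - \frac{\left(l + l^{2}\right) + 72}{7} = - \frac{72 + l + l^{2}}{7} = - \frac{72}{7} - \frac{l}{7} - \frac{l^{2}}{7}$)
$h{\left(p \right)} + s{\left(105 \right)} = \left(- \frac{72}{7} - - \frac{54}{7} - \frac{\left(-54\right)^{2}}{7}\right) + \frac{156}{5 \cdot 105} = \left(- \frac{72}{7} + \frac{54}{7} - \frac{2916}{7}\right) + \frac{156}{5} \cdot \frac{1}{105} = \left(- \frac{72}{7} + \frac{54}{7} - \frac{2916}{7}\right) + \frac{52}{175} = - \frac{2934}{7} + \frac{52}{175} = - \frac{73298}{175}$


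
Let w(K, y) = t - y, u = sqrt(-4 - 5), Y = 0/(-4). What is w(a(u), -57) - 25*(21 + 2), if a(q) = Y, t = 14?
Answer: -504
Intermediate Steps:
Y = 0 (Y = 0*(-1/4) = 0)
u = 3*I (u = sqrt(-9) = 3*I ≈ 3.0*I)
a(q) = 0
w(K, y) = 14 - y
w(a(u), -57) - 25*(21 + 2) = (14 - 1*(-57)) - 25*(21 + 2) = (14 + 57) - 25*23 = 71 - 575 = -504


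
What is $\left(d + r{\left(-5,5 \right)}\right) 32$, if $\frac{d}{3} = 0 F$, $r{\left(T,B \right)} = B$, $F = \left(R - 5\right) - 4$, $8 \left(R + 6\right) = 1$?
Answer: $160$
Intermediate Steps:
$R = - \frac{47}{8}$ ($R = -6 + \frac{1}{8} \cdot 1 = -6 + \frac{1}{8} = - \frac{47}{8} \approx -5.875$)
$F = - \frac{119}{8}$ ($F = \left(- \frac{47}{8} - 5\right) - 4 = - \frac{87}{8} - 4 = - \frac{119}{8} \approx -14.875$)
$d = 0$ ($d = 3 \cdot 0 \left(- \frac{119}{8}\right) = 3 \cdot 0 = 0$)
$\left(d + r{\left(-5,5 \right)}\right) 32 = \left(0 + 5\right) 32 = 5 \cdot 32 = 160$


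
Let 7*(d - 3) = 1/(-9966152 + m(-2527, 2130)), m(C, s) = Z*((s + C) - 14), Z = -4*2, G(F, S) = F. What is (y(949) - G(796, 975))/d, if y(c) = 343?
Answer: -31592241744/209220143 ≈ -151.00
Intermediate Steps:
Z = -8
m(C, s) = 112 - 8*C - 8*s (m(C, s) = -8*((s + C) - 14) = -8*((C + s) - 14) = -8*(-14 + C + s) = 112 - 8*C - 8*s)
d = 209220143/69740048 (d = 3 + 1/(7*(-9966152 + (112 - 8*(-2527) - 8*2130))) = 3 + 1/(7*(-9966152 + (112 + 20216 - 17040))) = 3 + 1/(7*(-9966152 + 3288)) = 3 + (⅐)/(-9962864) = 3 + (⅐)*(-1/9962864) = 3 - 1/69740048 = 209220143/69740048 ≈ 3.0000)
(y(949) - G(796, 975))/d = (343 - 1*796)/(209220143/69740048) = (343 - 796)*(69740048/209220143) = -453*69740048/209220143 = -31592241744/209220143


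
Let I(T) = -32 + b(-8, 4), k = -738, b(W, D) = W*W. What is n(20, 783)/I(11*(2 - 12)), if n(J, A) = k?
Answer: -369/16 ≈ -23.063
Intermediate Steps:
b(W, D) = W²
n(J, A) = -738
I(T) = 32 (I(T) = -32 + (-8)² = -32 + 64 = 32)
n(20, 783)/I(11*(2 - 12)) = -738/32 = -738*1/32 = -369/16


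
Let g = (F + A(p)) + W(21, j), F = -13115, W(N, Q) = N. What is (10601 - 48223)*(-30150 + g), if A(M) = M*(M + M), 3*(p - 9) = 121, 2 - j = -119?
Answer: 12994187336/9 ≈ 1.4438e+9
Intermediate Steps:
j = 121 (j = 2 - 1*(-119) = 2 + 119 = 121)
p = 148/3 (p = 9 + (1/3)*121 = 9 + 121/3 = 148/3 ≈ 49.333)
A(M) = 2*M**2 (A(M) = M*(2*M) = 2*M**2)
g = -74038/9 (g = (-13115 + 2*(148/3)**2) + 21 = (-13115 + 2*(21904/9)) + 21 = (-13115 + 43808/9) + 21 = -74227/9 + 21 = -74038/9 ≈ -8226.4)
(10601 - 48223)*(-30150 + g) = (10601 - 48223)*(-30150 - 74038/9) = -37622*(-345388/9) = 12994187336/9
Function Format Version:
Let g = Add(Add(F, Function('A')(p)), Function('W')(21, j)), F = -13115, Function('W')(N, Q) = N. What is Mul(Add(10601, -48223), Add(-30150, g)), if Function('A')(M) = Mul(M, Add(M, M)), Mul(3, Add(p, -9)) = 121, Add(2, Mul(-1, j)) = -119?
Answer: Rational(12994187336, 9) ≈ 1.4438e+9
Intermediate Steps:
j = 121 (j = Add(2, Mul(-1, -119)) = Add(2, 119) = 121)
p = Rational(148, 3) (p = Add(9, Mul(Rational(1, 3), 121)) = Add(9, Rational(121, 3)) = Rational(148, 3) ≈ 49.333)
Function('A')(M) = Mul(2, Pow(M, 2)) (Function('A')(M) = Mul(M, Mul(2, M)) = Mul(2, Pow(M, 2)))
g = Rational(-74038, 9) (g = Add(Add(-13115, Mul(2, Pow(Rational(148, 3), 2))), 21) = Add(Add(-13115, Mul(2, Rational(21904, 9))), 21) = Add(Add(-13115, Rational(43808, 9)), 21) = Add(Rational(-74227, 9), 21) = Rational(-74038, 9) ≈ -8226.4)
Mul(Add(10601, -48223), Add(-30150, g)) = Mul(Add(10601, -48223), Add(-30150, Rational(-74038, 9))) = Mul(-37622, Rational(-345388, 9)) = Rational(12994187336, 9)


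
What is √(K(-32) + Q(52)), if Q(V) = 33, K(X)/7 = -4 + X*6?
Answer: I*√1339 ≈ 36.592*I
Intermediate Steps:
K(X) = -28 + 42*X (K(X) = 7*(-4 + X*6) = 7*(-4 + 6*X) = -28 + 42*X)
√(K(-32) + Q(52)) = √((-28 + 42*(-32)) + 33) = √((-28 - 1344) + 33) = √(-1372 + 33) = √(-1339) = I*√1339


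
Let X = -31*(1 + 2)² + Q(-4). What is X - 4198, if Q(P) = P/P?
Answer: -4476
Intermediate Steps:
Q(P) = 1
X = -278 (X = -31*(1 + 2)² + 1 = -31*3² + 1 = -31*9 + 1 = -279 + 1 = -278)
X - 4198 = -278 - 4198 = -4476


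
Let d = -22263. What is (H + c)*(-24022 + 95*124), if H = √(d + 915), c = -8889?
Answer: 108819138 - 73452*I*√593 ≈ 1.0882e+8 - 1.7887e+6*I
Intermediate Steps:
H = 6*I*√593 (H = √(-22263 + 915) = √(-21348) = 6*I*√593 ≈ 146.11*I)
(H + c)*(-24022 + 95*124) = (6*I*√593 - 8889)*(-24022 + 95*124) = (-8889 + 6*I*√593)*(-24022 + 11780) = (-8889 + 6*I*√593)*(-12242) = 108819138 - 73452*I*√593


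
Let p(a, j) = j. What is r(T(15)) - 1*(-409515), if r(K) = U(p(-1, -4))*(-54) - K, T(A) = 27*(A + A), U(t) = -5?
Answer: 408975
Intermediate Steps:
T(A) = 54*A (T(A) = 27*(2*A) = 54*A)
r(K) = 270 - K (r(K) = -5*(-54) - K = 270 - K)
r(T(15)) - 1*(-409515) = (270 - 54*15) - 1*(-409515) = (270 - 1*810) + 409515 = (270 - 810) + 409515 = -540 + 409515 = 408975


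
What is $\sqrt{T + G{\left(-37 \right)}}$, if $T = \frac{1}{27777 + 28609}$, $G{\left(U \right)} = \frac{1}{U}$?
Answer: $\frac{3 i \sqrt{107952162}}{189662} \approx 0.16435 i$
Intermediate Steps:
$T = \frac{1}{56386} \approx 1.7735 \cdot 10^{-5}$
$\sqrt{T + G{\left(-37 \right)}} = \sqrt{\frac{1}{56386} + \frac{1}{-37}} = \sqrt{\frac{1}{56386} - \frac{1}{37}} = \sqrt{- \frac{56349}{2086282}} = \frac{3 i \sqrt{107952162}}{189662}$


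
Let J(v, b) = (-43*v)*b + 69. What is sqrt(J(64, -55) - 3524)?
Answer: sqrt(147905) ≈ 384.58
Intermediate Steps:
J(v, b) = 69 - 43*b*v (J(v, b) = -43*b*v + 69 = 69 - 43*b*v)
sqrt(J(64, -55) - 3524) = sqrt((69 - 43*(-55)*64) - 3524) = sqrt((69 + 151360) - 3524) = sqrt(151429 - 3524) = sqrt(147905)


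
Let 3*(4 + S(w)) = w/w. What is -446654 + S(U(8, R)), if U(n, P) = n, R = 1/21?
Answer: -1339973/3 ≈ -4.4666e+5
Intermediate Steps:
R = 1/21 ≈ 0.047619
S(w) = -11/3 (S(w) = -4 + (w/w)/3 = -4 + (1/3)*1 = -4 + 1/3 = -11/3)
-446654 + S(U(8, R)) = -446654 - 11/3 = -1339973/3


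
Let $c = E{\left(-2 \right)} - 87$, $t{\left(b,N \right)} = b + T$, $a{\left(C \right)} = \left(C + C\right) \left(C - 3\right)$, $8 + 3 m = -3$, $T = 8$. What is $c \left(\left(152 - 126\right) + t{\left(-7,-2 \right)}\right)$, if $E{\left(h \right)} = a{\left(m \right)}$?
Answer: $-1029$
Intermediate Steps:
$m = - \frac{11}{3}$ ($m = - \frac{8}{3} + \frac{1}{3} \left(-3\right) = - \frac{8}{3} - 1 = - \frac{11}{3} \approx -3.6667$)
$a{\left(C \right)} = 2 C \left(-3 + C\right)$
$E{\left(h \right)} = \frac{440}{9}$ ($E{\left(h \right)} = 2 \left(- \frac{11}{3}\right) \left(-3 - \frac{11}{3}\right) = 2 \left(- \frac{11}{3}\right) \left(- \frac{20}{3}\right) = \frac{440}{9}$)
$t{\left(b,N \right)} = 8 + b$ ($t{\left(b,N \right)} = b + 8 = 8 + b$)
$c = - \frac{343}{9}$ ($c = \frac{440}{9} - 87 = - \frac{343}{9} \approx -38.111$)
$c \left(\left(152 - 126\right) + t{\left(-7,-2 \right)}\right) = - \frac{343 \left(\left(152 - 126\right) + \left(8 - 7\right)\right)}{9} = - \frac{343 \left(26 + 1\right)}{9} = \left(- \frac{343}{9}\right) 27 = -1029$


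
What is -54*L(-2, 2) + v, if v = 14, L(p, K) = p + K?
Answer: 14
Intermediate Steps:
L(p, K) = K + p
-54*L(-2, 2) + v = -54*(2 - 2) + 14 = -54*0 + 14 = 0 + 14 = 14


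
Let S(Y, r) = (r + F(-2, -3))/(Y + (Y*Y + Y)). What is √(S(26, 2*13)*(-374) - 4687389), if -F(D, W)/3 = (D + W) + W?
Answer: I*√155265924086/182 ≈ 2165.0*I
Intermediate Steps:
F(D, W) = -6*W - 3*D (F(D, W) = -3*((D + W) + W) = -3*(D + 2*W) = -6*W - 3*D)
S(Y, r) = (24 + r)/(Y² + 2*Y) (S(Y, r) = (r + (-6*(-3) - 3*(-2)))/(Y + (Y*Y + Y)) = (r + (18 + 6))/(Y + (Y² + Y)) = (r + 24)/(Y + (Y + Y²)) = (24 + r)/(Y² + 2*Y))
√(S(26, 2*13)*(-374) - 4687389) = √(((24 + 2*13)/(26*(2 + 26)))*(-374) - 4687389) = √(((1/26)*(24 + 26)/28)*(-374) - 4687389) = √(((1/26)*(1/28)*50)*(-374) - 4687389) = √((25/364)*(-374) - 4687389) = √(-4675/182 - 4687389) = √(-853109473/182) = I*√155265924086/182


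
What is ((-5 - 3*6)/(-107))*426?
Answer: 9798/107 ≈ 91.570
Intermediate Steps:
((-5 - 3*6)/(-107))*426 = ((-5 - 18)*(-1/107))*426 = -23*(-1/107)*426 = (23/107)*426 = 9798/107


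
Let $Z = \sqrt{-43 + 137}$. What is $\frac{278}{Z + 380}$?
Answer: $\frac{52820}{72153} - \frac{139 \sqrt{94}}{72153} \approx 0.71338$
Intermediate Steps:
$Z = \sqrt{94} \approx 9.6954$
$\frac{278}{Z + 380} = \frac{278}{\sqrt{94} + 380} = \frac{278}{380 + \sqrt{94}}$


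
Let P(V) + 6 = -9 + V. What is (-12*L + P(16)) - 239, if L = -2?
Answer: -214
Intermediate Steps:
P(V) = -15 + V (P(V) = -6 + (-9 + V) = -15 + V)
(-12*L + P(16)) - 239 = (-12*(-2) + (-15 + 16)) - 239 = (24 + 1) - 239 = 25 - 239 = -214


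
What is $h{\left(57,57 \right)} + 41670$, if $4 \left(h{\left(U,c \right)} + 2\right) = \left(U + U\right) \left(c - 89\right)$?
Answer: $40756$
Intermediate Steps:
$h{\left(U,c \right)} = -2 + \frac{U \left(-89 + c\right)}{2}$ ($h{\left(U,c \right)} = -2 + \frac{\left(U + U\right) \left(c - 89\right)}{4} = -2 + \frac{2 U \left(-89 + c\right)}{4} = -2 + \frac{U \left(-89 + c\right)}{2}$)
$h{\left(57,57 \right)} + 41670 = \left(-2 - \frac{5073}{2} + \frac{1}{2} \cdot 57 \cdot 57\right) + 41670 = \left(-2 - \frac{5073}{2} + \frac{3249}{2}\right) + 41670 = -914 + 41670 = 40756$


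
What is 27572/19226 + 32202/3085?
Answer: 352087636/29656105 ≈ 11.872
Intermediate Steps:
27572/19226 + 32202/3085 = 27572*(1/19226) + 32202*(1/3085) = 13786/9613 + 32202/3085 = 352087636/29656105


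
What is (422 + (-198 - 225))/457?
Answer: -1/457 ≈ -0.0021882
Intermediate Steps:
(422 + (-198 - 225))/457 = (422 - 423)*(1/457) = -1*1/457 = -1/457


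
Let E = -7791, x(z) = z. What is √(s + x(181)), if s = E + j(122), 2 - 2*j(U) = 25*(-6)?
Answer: I*√7534 ≈ 86.799*I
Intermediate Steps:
j(U) = 76 (j(U) = 1 - 25*(-6)/2 = 1 - ½*(-150) = 1 + 75 = 76)
s = -7715 (s = -7791 + 76 = -7715)
√(s + x(181)) = √(-7715 + 181) = √(-7534) = I*√7534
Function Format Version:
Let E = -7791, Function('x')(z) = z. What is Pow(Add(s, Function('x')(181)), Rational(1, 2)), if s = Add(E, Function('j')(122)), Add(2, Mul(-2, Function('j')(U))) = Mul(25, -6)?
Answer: Mul(I, Pow(7534, Rational(1, 2))) ≈ Mul(86.799, I)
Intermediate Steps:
Function('j')(U) = 76 (Function('j')(U) = Add(1, Mul(Rational(-1, 2), Mul(25, -6))) = Add(1, Mul(Rational(-1, 2), -150)) = Add(1, 75) = 76)
s = -7715 (s = Add(-7791, 76) = -7715)
Pow(Add(s, Function('x')(181)), Rational(1, 2)) = Pow(Add(-7715, 181), Rational(1, 2)) = Pow(-7534, Rational(1, 2)) = Mul(I, Pow(7534, Rational(1, 2)))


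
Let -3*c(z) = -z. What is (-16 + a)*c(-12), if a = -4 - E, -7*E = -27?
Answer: 668/7 ≈ 95.429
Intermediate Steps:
E = 27/7 (E = -⅐*(-27) = 27/7 ≈ 3.8571)
c(z) = z/3 (c(z) = -(-1)*z/3 = z/3)
a = -55/7 (a = -4 - 1*27/7 = -4 - 27/7 = -55/7 ≈ -7.8571)
(-16 + a)*c(-12) = (-16 - 55/7)*((⅓)*(-12)) = -167/7*(-4) = 668/7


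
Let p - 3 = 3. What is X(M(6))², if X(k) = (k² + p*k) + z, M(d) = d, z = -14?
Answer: 3364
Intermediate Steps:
p = 6 (p = 3 + 3 = 6)
X(k) = -14 + k² + 6*k (X(k) = (k² + 6*k) - 14 = -14 + k² + 6*k)
X(M(6))² = (-14 + 6² + 6*6)² = (-14 + 36 + 36)² = 58² = 3364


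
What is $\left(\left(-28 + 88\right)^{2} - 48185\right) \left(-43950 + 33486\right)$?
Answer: $466537440$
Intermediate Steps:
$\left(\left(-28 + 88\right)^{2} - 48185\right) \left(-43950 + 33486\right) = \left(60^{2} - 48185\right) \left(-10464\right) = \left(3600 - 48185\right) \left(-10464\right) = \left(-44585\right) \left(-10464\right) = 466537440$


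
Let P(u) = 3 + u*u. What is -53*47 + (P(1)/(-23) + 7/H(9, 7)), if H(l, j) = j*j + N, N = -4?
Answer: -2578204/1035 ≈ -2491.0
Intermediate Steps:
P(u) = 3 + u²
H(l, j) = -4 + j² (H(l, j) = j*j - 4 = j² - 4 = -4 + j²)
-53*47 + (P(1)/(-23) + 7/H(9, 7)) = -53*47 + ((3 + 1²)/(-23) + 7/(-4 + 7²)) = -2491 + ((3 + 1)*(-1/23) + 7/(-4 + 49)) = -2491 + (4*(-1/23) + 7/45) = -2491 + (-4/23 + 7*(1/45)) = -2491 + (-4/23 + 7/45) = -2491 - 19/1035 = -2578204/1035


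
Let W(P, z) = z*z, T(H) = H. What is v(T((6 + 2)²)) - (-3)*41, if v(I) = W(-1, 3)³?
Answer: 852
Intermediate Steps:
W(P, z) = z²
v(I) = 729 (v(I) = (3²)³ = 9³ = 729)
v(T((6 + 2)²)) - (-3)*41 = 729 - (-3)*41 = 729 - 1*(-123) = 729 + 123 = 852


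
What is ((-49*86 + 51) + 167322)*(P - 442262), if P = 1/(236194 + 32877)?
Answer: -19415901192660559/269071 ≈ -7.2159e+10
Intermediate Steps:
P = 1/269071 ≈ 3.7165e-6
((-49*86 + 51) + 167322)*(P - 442262) = ((-49*86 + 51) + 167322)*(1/269071 - 442262) = ((-4214 + 51) + 167322)*(-118999878601/269071) = (-4163 + 167322)*(-118999878601/269071) = 163159*(-118999878601/269071) = -19415901192660559/269071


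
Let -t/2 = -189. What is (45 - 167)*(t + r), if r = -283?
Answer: -11590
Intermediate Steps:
t = 378 (t = -2*(-189) = 378)
(45 - 167)*(t + r) = (45 - 167)*(378 - 283) = -122*95 = -11590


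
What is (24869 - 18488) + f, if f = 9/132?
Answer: 280767/44 ≈ 6381.1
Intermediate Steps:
f = 3/44 (f = 9*(1/132) = 3/44 ≈ 0.068182)
(24869 - 18488) + f = (24869 - 18488) + 3/44 = 6381 + 3/44 = 280767/44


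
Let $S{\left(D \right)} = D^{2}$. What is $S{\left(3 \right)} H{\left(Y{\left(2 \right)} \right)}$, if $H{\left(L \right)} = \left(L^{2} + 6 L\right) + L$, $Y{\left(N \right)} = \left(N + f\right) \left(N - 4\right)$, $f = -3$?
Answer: $162$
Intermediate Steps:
$Y{\left(N \right)} = \left(-4 + N\right) \left(-3 + N\right)$ ($Y{\left(N \right)} = \left(N - 3\right) \left(N - 4\right) = \left(-3 + N\right) \left(-4 + N\right) = \left(-4 + N\right) \left(-3 + N\right)$)
$H{\left(L \right)} = L^{2} + 7 L$
$S{\left(3 \right)} H{\left(Y{\left(2 \right)} \right)} = 3^{2} \left(12 + 2^{2} - 14\right) \left(7 + \left(12 + 2^{2} - 14\right)\right) = 9 \left(12 + 4 - 14\right) \left(7 + \left(12 + 4 - 14\right)\right) = 9 \cdot 2 \left(7 + 2\right) = 9 \cdot 2 \cdot 9 = 9 \cdot 18 = 162$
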